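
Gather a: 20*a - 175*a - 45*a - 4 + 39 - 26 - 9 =-200*a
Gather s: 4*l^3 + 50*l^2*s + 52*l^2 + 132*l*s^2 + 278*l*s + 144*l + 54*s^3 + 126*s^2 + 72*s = 4*l^3 + 52*l^2 + 144*l + 54*s^3 + s^2*(132*l + 126) + s*(50*l^2 + 278*l + 72)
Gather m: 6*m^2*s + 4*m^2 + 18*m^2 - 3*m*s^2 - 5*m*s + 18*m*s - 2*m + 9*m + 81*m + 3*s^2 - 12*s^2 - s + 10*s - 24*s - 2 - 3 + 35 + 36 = m^2*(6*s + 22) + m*(-3*s^2 + 13*s + 88) - 9*s^2 - 15*s + 66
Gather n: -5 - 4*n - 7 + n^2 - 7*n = n^2 - 11*n - 12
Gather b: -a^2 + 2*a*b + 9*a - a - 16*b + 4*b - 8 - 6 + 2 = -a^2 + 8*a + b*(2*a - 12) - 12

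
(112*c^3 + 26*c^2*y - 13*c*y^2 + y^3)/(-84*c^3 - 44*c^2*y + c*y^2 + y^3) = (-8*c + y)/(6*c + y)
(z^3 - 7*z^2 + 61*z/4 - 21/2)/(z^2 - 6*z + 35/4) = (2*z^2 - 7*z + 6)/(2*z - 5)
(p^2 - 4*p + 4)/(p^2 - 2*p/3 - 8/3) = 3*(p - 2)/(3*p + 4)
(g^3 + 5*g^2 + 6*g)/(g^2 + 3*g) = g + 2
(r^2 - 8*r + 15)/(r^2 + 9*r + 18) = (r^2 - 8*r + 15)/(r^2 + 9*r + 18)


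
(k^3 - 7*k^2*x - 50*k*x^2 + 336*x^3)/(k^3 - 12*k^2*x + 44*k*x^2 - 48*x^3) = (k^2 - k*x - 56*x^2)/(k^2 - 6*k*x + 8*x^2)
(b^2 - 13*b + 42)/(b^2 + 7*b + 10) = (b^2 - 13*b + 42)/(b^2 + 7*b + 10)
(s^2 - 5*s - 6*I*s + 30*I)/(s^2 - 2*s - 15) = (s - 6*I)/(s + 3)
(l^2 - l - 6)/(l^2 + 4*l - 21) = (l + 2)/(l + 7)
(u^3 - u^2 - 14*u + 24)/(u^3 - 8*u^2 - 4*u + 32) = (u^2 + u - 12)/(u^2 - 6*u - 16)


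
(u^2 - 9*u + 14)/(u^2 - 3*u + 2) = (u - 7)/(u - 1)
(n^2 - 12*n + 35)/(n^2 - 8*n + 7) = (n - 5)/(n - 1)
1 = 1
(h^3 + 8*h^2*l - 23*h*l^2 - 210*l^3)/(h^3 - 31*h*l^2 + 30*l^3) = (h + 7*l)/(h - l)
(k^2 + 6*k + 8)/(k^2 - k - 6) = (k + 4)/(k - 3)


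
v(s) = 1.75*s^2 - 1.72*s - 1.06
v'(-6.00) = -22.72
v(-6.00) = 72.26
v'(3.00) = 8.78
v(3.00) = 9.53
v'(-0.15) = -2.24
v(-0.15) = -0.76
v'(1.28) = 2.76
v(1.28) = -0.39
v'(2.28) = 6.26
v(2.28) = 4.12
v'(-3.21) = -12.96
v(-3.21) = 22.49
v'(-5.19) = -19.88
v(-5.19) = 55.00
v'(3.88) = 11.86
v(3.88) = 18.61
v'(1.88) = 4.86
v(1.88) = 1.89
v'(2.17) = 5.88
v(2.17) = 3.45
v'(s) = 3.5*s - 1.72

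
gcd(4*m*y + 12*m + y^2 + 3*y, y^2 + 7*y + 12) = y + 3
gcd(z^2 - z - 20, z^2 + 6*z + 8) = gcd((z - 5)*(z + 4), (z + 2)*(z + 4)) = z + 4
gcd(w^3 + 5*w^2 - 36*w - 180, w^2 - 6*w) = w - 6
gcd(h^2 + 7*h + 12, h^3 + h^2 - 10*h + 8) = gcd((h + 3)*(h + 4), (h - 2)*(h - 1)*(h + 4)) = h + 4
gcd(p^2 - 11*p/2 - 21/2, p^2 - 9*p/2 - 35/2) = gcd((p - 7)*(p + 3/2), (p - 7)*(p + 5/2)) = p - 7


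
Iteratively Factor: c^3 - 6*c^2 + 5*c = (c - 1)*(c^2 - 5*c) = (c - 5)*(c - 1)*(c)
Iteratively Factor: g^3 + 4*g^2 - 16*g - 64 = (g + 4)*(g^2 - 16) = (g + 4)^2*(g - 4)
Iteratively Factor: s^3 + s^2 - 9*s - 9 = (s + 1)*(s^2 - 9) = (s - 3)*(s + 1)*(s + 3)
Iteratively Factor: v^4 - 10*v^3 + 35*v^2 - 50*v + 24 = (v - 3)*(v^3 - 7*v^2 + 14*v - 8) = (v - 3)*(v - 1)*(v^2 - 6*v + 8) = (v - 4)*(v - 3)*(v - 1)*(v - 2)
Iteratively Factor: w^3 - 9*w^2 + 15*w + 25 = (w - 5)*(w^2 - 4*w - 5) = (w - 5)*(w + 1)*(w - 5)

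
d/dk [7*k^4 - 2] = 28*k^3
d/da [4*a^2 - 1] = 8*a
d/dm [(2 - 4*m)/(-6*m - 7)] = 40/(6*m + 7)^2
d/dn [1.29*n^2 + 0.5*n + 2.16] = 2.58*n + 0.5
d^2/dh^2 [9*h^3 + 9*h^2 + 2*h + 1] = 54*h + 18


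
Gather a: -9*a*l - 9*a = a*(-9*l - 9)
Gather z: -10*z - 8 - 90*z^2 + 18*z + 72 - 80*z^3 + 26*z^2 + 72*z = -80*z^3 - 64*z^2 + 80*z + 64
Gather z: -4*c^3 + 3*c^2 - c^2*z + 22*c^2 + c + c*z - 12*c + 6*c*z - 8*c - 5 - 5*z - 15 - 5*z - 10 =-4*c^3 + 25*c^2 - 19*c + z*(-c^2 + 7*c - 10) - 30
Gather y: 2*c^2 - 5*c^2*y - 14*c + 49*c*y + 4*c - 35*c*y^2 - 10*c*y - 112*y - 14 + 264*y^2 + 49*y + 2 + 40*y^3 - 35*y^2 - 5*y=2*c^2 - 10*c + 40*y^3 + y^2*(229 - 35*c) + y*(-5*c^2 + 39*c - 68) - 12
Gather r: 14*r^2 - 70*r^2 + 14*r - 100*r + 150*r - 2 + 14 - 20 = -56*r^2 + 64*r - 8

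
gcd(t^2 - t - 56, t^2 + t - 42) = t + 7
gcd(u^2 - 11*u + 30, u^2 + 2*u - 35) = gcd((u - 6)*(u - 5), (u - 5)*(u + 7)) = u - 5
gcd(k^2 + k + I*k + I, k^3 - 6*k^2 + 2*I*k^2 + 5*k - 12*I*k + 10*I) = 1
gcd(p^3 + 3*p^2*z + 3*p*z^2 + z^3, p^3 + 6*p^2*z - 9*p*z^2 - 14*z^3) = p + z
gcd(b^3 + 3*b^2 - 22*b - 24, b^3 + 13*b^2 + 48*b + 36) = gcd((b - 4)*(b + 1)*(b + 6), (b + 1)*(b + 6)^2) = b^2 + 7*b + 6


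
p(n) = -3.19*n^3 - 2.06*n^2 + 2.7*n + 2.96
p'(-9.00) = -735.39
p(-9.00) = 2137.31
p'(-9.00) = -735.39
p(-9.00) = 2137.31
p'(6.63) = -445.28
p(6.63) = -999.37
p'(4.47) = -206.93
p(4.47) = -311.05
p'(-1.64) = -16.28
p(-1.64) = 7.06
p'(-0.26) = 3.12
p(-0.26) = 2.17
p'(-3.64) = -109.10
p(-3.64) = 119.69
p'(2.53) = -68.98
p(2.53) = -55.05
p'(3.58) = -134.70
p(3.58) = -160.14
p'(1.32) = -19.41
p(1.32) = -4.40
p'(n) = -9.57*n^2 - 4.12*n + 2.7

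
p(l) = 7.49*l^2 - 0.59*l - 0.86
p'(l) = 14.98*l - 0.59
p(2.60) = 48.24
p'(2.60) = 38.36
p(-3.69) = 103.30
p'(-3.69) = -55.87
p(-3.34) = 84.67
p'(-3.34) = -50.62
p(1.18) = 8.87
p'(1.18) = 17.09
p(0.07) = -0.86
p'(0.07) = 0.46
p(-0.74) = 3.68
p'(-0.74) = -11.68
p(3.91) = 111.34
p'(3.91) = 57.98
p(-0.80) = 4.41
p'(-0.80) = -12.57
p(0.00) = -0.86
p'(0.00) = -0.59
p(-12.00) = 1084.78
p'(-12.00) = -180.35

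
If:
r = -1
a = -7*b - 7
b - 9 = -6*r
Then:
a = -112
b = 15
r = -1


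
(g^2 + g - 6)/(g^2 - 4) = (g + 3)/(g + 2)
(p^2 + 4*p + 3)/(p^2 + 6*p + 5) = (p + 3)/(p + 5)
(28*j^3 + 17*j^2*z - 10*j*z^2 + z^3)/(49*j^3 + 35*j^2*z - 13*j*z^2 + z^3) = (-4*j + z)/(-7*j + z)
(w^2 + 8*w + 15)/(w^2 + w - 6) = (w + 5)/(w - 2)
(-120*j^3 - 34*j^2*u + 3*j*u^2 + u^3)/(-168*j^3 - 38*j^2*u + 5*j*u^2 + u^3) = (5*j + u)/(7*j + u)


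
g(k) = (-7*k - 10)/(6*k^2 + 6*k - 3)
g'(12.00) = 0.01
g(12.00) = -0.10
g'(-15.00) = 0.00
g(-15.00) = 0.08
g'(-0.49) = 1.59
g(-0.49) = 1.46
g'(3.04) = 0.17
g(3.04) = -0.44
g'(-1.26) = -3.29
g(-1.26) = 1.14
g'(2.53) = 0.26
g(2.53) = -0.55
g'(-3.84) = 0.06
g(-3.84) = 0.27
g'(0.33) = 931.38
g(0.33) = 33.58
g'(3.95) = 0.09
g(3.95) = -0.33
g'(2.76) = 0.21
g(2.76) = -0.49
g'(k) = (-12*k - 6)*(-7*k - 10)/(6*k^2 + 6*k - 3)^2 - 7/(6*k^2 + 6*k - 3) = (14*k^2 + 40*k + 27)/(3*(4*k^4 + 8*k^3 - 4*k + 1))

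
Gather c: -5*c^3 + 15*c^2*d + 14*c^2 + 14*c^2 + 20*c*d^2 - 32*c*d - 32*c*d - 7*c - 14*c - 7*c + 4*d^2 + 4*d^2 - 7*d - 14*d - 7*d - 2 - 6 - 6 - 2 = -5*c^3 + c^2*(15*d + 28) + c*(20*d^2 - 64*d - 28) + 8*d^2 - 28*d - 16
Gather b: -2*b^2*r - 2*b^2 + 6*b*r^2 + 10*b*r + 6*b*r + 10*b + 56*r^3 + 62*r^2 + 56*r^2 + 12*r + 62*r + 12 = b^2*(-2*r - 2) + b*(6*r^2 + 16*r + 10) + 56*r^3 + 118*r^2 + 74*r + 12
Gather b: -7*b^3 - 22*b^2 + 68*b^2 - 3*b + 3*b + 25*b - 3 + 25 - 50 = -7*b^3 + 46*b^2 + 25*b - 28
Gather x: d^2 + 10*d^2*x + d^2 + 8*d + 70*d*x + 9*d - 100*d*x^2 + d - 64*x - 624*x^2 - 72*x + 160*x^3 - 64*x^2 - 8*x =2*d^2 + 18*d + 160*x^3 + x^2*(-100*d - 688) + x*(10*d^2 + 70*d - 144)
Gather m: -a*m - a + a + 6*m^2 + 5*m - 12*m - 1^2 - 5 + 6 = 6*m^2 + m*(-a - 7)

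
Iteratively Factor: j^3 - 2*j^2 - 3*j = (j - 3)*(j^2 + j) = j*(j - 3)*(j + 1)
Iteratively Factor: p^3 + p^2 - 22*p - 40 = (p - 5)*(p^2 + 6*p + 8) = (p - 5)*(p + 4)*(p + 2)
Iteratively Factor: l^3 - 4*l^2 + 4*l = (l - 2)*(l^2 - 2*l) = (l - 2)^2*(l)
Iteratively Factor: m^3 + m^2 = (m)*(m^2 + m) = m*(m + 1)*(m)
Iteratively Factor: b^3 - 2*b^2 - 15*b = (b)*(b^2 - 2*b - 15) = b*(b - 5)*(b + 3)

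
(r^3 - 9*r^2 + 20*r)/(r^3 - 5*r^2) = (r - 4)/r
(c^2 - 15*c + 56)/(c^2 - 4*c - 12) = (-c^2 + 15*c - 56)/(-c^2 + 4*c + 12)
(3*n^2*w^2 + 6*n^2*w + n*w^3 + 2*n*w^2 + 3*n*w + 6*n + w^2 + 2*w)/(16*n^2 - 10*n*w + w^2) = (3*n^2*w^2 + 6*n^2*w + n*w^3 + 2*n*w^2 + 3*n*w + 6*n + w^2 + 2*w)/(16*n^2 - 10*n*w + w^2)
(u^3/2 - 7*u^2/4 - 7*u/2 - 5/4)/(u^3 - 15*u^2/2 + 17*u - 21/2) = (2*u^3 - 7*u^2 - 14*u - 5)/(2*(2*u^3 - 15*u^2 + 34*u - 21))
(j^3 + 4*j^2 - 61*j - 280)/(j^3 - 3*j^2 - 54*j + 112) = (j + 5)/(j - 2)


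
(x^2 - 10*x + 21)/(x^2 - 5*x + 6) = (x - 7)/(x - 2)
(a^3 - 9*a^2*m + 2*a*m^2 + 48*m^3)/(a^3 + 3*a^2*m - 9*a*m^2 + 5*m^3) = (a^3 - 9*a^2*m + 2*a*m^2 + 48*m^3)/(a^3 + 3*a^2*m - 9*a*m^2 + 5*m^3)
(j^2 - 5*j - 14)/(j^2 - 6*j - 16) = (j - 7)/(j - 8)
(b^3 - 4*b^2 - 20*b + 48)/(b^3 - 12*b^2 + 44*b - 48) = (b + 4)/(b - 4)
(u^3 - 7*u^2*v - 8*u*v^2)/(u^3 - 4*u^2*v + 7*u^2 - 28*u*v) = (u^2 - 7*u*v - 8*v^2)/(u^2 - 4*u*v + 7*u - 28*v)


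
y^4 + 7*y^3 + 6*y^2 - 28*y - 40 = (y - 2)*(y + 2)^2*(y + 5)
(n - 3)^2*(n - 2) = n^3 - 8*n^2 + 21*n - 18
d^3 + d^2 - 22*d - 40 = (d - 5)*(d + 2)*(d + 4)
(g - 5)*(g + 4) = g^2 - g - 20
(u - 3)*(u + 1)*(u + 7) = u^3 + 5*u^2 - 17*u - 21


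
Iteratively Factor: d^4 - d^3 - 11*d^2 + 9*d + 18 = (d + 1)*(d^3 - 2*d^2 - 9*d + 18) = (d - 2)*(d + 1)*(d^2 - 9) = (d - 2)*(d + 1)*(d + 3)*(d - 3)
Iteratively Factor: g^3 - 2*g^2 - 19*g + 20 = (g - 1)*(g^2 - g - 20) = (g - 1)*(g + 4)*(g - 5)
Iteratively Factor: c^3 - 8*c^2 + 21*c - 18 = (c - 3)*(c^2 - 5*c + 6) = (c - 3)*(c - 2)*(c - 3)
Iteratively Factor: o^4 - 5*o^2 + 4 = (o - 2)*(o^3 + 2*o^2 - o - 2) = (o - 2)*(o - 1)*(o^2 + 3*o + 2) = (o - 2)*(o - 1)*(o + 2)*(o + 1)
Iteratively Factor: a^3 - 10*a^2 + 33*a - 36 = (a - 3)*(a^2 - 7*a + 12) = (a - 4)*(a - 3)*(a - 3)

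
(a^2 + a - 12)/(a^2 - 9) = (a + 4)/(a + 3)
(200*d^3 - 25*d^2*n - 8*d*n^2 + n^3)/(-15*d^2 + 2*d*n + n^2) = (-40*d^2 + 13*d*n - n^2)/(3*d - n)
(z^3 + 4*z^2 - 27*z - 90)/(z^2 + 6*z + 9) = (z^2 + z - 30)/(z + 3)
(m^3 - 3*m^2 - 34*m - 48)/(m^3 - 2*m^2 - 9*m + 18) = (m^2 - 6*m - 16)/(m^2 - 5*m + 6)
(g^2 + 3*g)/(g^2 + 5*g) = (g + 3)/(g + 5)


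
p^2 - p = p*(p - 1)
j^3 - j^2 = j^2*(j - 1)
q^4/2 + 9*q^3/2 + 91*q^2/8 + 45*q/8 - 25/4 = (q/2 + 1)*(q - 1/2)*(q + 5/2)*(q + 5)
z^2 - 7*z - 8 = (z - 8)*(z + 1)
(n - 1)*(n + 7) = n^2 + 6*n - 7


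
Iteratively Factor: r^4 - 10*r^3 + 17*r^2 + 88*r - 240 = (r - 4)*(r^3 - 6*r^2 - 7*r + 60) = (r - 5)*(r - 4)*(r^2 - r - 12) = (r - 5)*(r - 4)^2*(r + 3)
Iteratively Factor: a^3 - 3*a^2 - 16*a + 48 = (a + 4)*(a^2 - 7*a + 12) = (a - 4)*(a + 4)*(a - 3)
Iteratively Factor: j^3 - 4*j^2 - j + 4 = (j + 1)*(j^2 - 5*j + 4) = (j - 4)*(j + 1)*(j - 1)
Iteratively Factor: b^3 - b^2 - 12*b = (b)*(b^2 - b - 12) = b*(b + 3)*(b - 4)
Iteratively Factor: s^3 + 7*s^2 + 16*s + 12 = (s + 2)*(s^2 + 5*s + 6) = (s + 2)^2*(s + 3)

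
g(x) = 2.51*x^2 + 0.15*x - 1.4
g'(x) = 5.02*x + 0.15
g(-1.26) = 2.40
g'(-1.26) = -6.18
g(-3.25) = 24.62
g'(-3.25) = -16.16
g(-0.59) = -0.61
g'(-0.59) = -2.81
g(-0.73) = -0.17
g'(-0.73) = -3.51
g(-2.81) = 18.00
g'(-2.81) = -13.96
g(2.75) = 17.99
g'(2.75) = 13.96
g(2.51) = 14.79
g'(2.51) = 12.75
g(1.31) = 3.10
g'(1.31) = 6.73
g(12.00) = 361.84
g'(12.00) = 60.39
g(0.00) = -1.40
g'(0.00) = 0.15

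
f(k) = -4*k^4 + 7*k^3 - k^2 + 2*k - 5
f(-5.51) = -4904.31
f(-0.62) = -8.88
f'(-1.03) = 43.82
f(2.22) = -26.06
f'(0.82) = 5.66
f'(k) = -16*k^3 + 21*k^2 - 2*k + 2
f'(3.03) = -256.35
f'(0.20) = 2.31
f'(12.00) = -24646.00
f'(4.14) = -781.68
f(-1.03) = -20.27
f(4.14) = -692.22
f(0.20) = -4.59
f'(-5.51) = 3327.13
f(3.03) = -150.55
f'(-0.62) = 15.13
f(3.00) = -143.00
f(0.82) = -1.98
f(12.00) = -70973.00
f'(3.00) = -247.00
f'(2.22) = -74.00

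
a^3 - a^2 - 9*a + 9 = (a - 3)*(a - 1)*(a + 3)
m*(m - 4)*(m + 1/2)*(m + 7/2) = m^4 - 57*m^2/4 - 7*m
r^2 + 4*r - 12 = (r - 2)*(r + 6)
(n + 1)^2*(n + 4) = n^3 + 6*n^2 + 9*n + 4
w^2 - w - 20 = (w - 5)*(w + 4)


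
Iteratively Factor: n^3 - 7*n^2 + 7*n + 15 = (n + 1)*(n^2 - 8*n + 15) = (n - 3)*(n + 1)*(n - 5)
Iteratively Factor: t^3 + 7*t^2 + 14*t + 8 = (t + 2)*(t^2 + 5*t + 4) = (t + 2)*(t + 4)*(t + 1)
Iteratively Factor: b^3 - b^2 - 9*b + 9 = (b - 1)*(b^2 - 9) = (b - 1)*(b + 3)*(b - 3)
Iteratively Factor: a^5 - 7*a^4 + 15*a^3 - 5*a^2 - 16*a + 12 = (a + 1)*(a^4 - 8*a^3 + 23*a^2 - 28*a + 12) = (a - 3)*(a + 1)*(a^3 - 5*a^2 + 8*a - 4) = (a - 3)*(a - 1)*(a + 1)*(a^2 - 4*a + 4) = (a - 3)*(a - 2)*(a - 1)*(a + 1)*(a - 2)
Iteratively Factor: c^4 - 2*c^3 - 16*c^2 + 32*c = (c - 4)*(c^3 + 2*c^2 - 8*c) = (c - 4)*(c + 4)*(c^2 - 2*c) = c*(c - 4)*(c + 4)*(c - 2)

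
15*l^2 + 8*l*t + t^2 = (3*l + t)*(5*l + t)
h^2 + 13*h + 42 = (h + 6)*(h + 7)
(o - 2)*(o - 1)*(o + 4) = o^3 + o^2 - 10*o + 8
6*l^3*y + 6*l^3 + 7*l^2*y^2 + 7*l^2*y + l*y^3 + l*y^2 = (l + y)*(6*l + y)*(l*y + l)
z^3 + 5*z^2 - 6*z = z*(z - 1)*(z + 6)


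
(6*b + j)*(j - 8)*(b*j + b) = 6*b^2*j^2 - 42*b^2*j - 48*b^2 + b*j^3 - 7*b*j^2 - 8*b*j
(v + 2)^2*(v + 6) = v^3 + 10*v^2 + 28*v + 24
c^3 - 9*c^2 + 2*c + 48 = (c - 8)*(c - 3)*(c + 2)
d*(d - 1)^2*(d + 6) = d^4 + 4*d^3 - 11*d^2 + 6*d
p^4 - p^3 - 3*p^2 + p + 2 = (p - 2)*(p - 1)*(p + 1)^2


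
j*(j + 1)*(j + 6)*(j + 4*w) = j^4 + 4*j^3*w + 7*j^3 + 28*j^2*w + 6*j^2 + 24*j*w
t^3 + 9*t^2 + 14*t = t*(t + 2)*(t + 7)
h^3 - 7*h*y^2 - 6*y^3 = (h - 3*y)*(h + y)*(h + 2*y)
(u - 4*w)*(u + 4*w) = u^2 - 16*w^2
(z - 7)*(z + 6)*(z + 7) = z^3 + 6*z^2 - 49*z - 294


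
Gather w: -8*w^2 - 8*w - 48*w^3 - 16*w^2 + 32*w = -48*w^3 - 24*w^2 + 24*w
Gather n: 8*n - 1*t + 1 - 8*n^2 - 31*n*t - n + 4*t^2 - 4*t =-8*n^2 + n*(7 - 31*t) + 4*t^2 - 5*t + 1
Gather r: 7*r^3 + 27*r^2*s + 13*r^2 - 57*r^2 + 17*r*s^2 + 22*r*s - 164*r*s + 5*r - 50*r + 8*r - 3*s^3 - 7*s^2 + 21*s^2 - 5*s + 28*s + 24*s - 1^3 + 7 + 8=7*r^3 + r^2*(27*s - 44) + r*(17*s^2 - 142*s - 37) - 3*s^3 + 14*s^2 + 47*s + 14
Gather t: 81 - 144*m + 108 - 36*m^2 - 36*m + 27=-36*m^2 - 180*m + 216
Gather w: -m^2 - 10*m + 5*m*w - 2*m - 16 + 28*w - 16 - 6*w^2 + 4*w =-m^2 - 12*m - 6*w^2 + w*(5*m + 32) - 32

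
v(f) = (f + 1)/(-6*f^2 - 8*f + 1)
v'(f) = (f + 1)*(12*f + 8)/(-6*f^2 - 8*f + 1)^2 + 1/(-6*f^2 - 8*f + 1)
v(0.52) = -0.32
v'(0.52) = 0.74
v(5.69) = -0.03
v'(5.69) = 0.00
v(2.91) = -0.05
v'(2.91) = 0.02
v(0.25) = -0.91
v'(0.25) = 6.55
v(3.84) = -0.04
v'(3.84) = 0.01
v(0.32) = -0.61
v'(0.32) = 2.85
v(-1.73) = 0.23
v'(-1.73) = 0.64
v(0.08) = 3.36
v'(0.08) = 96.67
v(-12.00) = 0.01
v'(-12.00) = 0.00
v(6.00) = -0.03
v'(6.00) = 0.00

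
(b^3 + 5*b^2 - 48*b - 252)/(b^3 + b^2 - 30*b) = (b^2 - b - 42)/(b*(b - 5))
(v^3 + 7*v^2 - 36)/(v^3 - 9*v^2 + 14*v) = (v^2 + 9*v + 18)/(v*(v - 7))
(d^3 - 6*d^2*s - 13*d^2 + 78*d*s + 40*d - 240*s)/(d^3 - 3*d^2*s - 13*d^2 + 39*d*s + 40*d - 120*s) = (-d + 6*s)/(-d + 3*s)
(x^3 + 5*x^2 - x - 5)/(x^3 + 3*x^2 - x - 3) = (x + 5)/(x + 3)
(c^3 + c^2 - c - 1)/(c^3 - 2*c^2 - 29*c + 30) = (c^2 + 2*c + 1)/(c^2 - c - 30)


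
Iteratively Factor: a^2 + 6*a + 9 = (a + 3)*(a + 3)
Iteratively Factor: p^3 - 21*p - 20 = (p - 5)*(p^2 + 5*p + 4) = (p - 5)*(p + 1)*(p + 4)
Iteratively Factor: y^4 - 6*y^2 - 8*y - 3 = (y + 1)*(y^3 - y^2 - 5*y - 3) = (y - 3)*(y + 1)*(y^2 + 2*y + 1) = (y - 3)*(y + 1)^2*(y + 1)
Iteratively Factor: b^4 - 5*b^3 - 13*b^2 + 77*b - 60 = (b - 1)*(b^3 - 4*b^2 - 17*b + 60) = (b - 5)*(b - 1)*(b^2 + b - 12) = (b - 5)*(b - 3)*(b - 1)*(b + 4)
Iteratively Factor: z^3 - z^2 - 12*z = (z - 4)*(z^2 + 3*z) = z*(z - 4)*(z + 3)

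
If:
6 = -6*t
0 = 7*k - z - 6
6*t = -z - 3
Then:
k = 9/7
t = -1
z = 3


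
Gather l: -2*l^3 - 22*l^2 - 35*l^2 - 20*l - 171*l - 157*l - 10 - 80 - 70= -2*l^3 - 57*l^2 - 348*l - 160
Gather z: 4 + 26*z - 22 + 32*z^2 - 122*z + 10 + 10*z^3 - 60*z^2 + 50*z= 10*z^3 - 28*z^2 - 46*z - 8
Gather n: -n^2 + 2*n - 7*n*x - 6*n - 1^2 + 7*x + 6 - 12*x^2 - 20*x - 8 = -n^2 + n*(-7*x - 4) - 12*x^2 - 13*x - 3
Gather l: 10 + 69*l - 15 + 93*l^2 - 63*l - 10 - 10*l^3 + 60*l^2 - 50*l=-10*l^3 + 153*l^2 - 44*l - 15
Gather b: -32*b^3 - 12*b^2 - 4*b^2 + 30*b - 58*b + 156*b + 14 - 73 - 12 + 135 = -32*b^3 - 16*b^2 + 128*b + 64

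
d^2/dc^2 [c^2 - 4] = 2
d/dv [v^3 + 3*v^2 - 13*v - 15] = 3*v^2 + 6*v - 13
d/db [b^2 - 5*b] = 2*b - 5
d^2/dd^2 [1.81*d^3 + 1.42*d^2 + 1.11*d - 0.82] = 10.86*d + 2.84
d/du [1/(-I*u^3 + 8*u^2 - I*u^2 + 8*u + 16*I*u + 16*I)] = (3*I*u^2 - 16*u + 2*I*u - 8 - 16*I)/(-I*u^3 + 8*u^2 - I*u^2 + 8*u + 16*I*u + 16*I)^2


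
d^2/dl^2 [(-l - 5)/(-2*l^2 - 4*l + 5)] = 4*(8*(l + 1)^2*(l + 5) - (3*l + 7)*(2*l^2 + 4*l - 5))/(2*l^2 + 4*l - 5)^3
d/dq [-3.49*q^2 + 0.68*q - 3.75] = 0.68 - 6.98*q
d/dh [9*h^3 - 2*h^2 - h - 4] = 27*h^2 - 4*h - 1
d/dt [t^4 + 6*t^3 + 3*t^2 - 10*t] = 4*t^3 + 18*t^2 + 6*t - 10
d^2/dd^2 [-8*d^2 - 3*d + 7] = -16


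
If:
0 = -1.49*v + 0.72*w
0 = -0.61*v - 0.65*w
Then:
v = 0.00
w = 0.00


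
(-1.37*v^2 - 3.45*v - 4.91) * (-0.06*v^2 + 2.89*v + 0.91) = 0.0822*v^4 - 3.7523*v^3 - 10.9226*v^2 - 17.3294*v - 4.4681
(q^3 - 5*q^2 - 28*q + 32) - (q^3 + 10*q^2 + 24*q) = -15*q^2 - 52*q + 32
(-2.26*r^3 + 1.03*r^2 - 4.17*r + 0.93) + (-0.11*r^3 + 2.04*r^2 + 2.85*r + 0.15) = -2.37*r^3 + 3.07*r^2 - 1.32*r + 1.08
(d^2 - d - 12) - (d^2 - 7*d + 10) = 6*d - 22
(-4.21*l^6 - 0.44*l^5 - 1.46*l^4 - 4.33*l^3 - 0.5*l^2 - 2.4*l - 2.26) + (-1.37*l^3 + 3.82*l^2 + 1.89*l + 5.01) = -4.21*l^6 - 0.44*l^5 - 1.46*l^4 - 5.7*l^3 + 3.32*l^2 - 0.51*l + 2.75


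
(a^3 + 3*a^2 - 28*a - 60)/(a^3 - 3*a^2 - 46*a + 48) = (a^2 - 3*a - 10)/(a^2 - 9*a + 8)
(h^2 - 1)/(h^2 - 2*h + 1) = (h + 1)/(h - 1)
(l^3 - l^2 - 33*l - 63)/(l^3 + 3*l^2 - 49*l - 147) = (l + 3)/(l + 7)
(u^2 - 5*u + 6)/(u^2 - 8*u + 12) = (u - 3)/(u - 6)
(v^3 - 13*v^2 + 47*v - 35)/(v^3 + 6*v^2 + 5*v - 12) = (v^2 - 12*v + 35)/(v^2 + 7*v + 12)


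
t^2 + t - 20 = (t - 4)*(t + 5)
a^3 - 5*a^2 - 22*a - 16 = (a - 8)*(a + 1)*(a + 2)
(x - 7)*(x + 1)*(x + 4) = x^3 - 2*x^2 - 31*x - 28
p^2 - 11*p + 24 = (p - 8)*(p - 3)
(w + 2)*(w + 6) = w^2 + 8*w + 12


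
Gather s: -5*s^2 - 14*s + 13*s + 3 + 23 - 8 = -5*s^2 - s + 18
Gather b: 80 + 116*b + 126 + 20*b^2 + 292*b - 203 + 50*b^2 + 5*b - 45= 70*b^2 + 413*b - 42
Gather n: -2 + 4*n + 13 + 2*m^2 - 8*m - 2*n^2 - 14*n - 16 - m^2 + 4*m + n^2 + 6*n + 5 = m^2 - 4*m - n^2 - 4*n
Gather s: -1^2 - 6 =-7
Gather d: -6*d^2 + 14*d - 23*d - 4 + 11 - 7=-6*d^2 - 9*d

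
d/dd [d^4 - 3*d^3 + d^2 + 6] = d*(4*d^2 - 9*d + 2)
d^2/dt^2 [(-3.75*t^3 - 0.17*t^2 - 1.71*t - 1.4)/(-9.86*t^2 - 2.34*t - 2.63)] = (-4.54747350886464e-13*t^5 - 4.54747350886464e-13*t^4 + 171.224916*t^3 + 928.663704*t^2 + 83.378142*t - 75.972978)/(958.585256*t^6 + 682.481592*t^5 + 929.030892*t^4 + 376.895376*t^3 + 247.804386*t^2 + 48.556638*t + 18.191447)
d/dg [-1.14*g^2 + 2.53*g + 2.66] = 2.53 - 2.28*g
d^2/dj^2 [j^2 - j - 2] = 2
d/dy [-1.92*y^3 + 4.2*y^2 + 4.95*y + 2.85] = -5.76*y^2 + 8.4*y + 4.95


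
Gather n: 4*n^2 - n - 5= 4*n^2 - n - 5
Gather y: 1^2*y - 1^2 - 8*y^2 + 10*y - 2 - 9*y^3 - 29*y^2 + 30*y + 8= -9*y^3 - 37*y^2 + 41*y + 5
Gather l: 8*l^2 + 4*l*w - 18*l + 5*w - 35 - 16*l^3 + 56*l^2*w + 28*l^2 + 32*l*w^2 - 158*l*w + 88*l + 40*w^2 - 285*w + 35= -16*l^3 + l^2*(56*w + 36) + l*(32*w^2 - 154*w + 70) + 40*w^2 - 280*w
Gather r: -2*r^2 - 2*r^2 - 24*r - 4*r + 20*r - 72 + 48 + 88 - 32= -4*r^2 - 8*r + 32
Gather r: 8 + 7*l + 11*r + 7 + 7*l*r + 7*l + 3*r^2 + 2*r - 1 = 14*l + 3*r^2 + r*(7*l + 13) + 14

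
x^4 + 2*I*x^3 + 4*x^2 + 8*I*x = x*(x - 2*I)*(x + 2*I)^2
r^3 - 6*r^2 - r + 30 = (r - 5)*(r - 3)*(r + 2)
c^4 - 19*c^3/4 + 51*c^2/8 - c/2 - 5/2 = (c - 2)^2*(c - 5/4)*(c + 1/2)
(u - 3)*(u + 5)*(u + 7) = u^3 + 9*u^2 - u - 105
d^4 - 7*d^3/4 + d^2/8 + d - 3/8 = (d - 1)^2*(d - 1/2)*(d + 3/4)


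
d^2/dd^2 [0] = 0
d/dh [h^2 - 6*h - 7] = 2*h - 6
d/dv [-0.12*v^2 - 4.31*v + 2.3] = -0.24*v - 4.31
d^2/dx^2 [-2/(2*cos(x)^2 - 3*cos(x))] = 2*(4*(1 - cos(2*x))^2 + 45*cos(x)/2 + 17*cos(2*x)/2 - 9*cos(3*x)/2 - 51/2)/((2*cos(x) - 3)^3*cos(x)^3)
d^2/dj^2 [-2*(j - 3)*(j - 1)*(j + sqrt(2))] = -12*j - 4*sqrt(2) + 16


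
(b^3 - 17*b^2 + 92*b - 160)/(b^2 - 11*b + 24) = (b^2 - 9*b + 20)/(b - 3)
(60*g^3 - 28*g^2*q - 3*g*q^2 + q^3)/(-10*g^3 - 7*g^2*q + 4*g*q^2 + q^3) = (-6*g + q)/(g + q)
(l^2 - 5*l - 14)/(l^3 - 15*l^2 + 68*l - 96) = (l^2 - 5*l - 14)/(l^3 - 15*l^2 + 68*l - 96)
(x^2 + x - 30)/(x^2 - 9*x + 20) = (x + 6)/(x - 4)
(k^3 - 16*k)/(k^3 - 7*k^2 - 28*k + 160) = k*(k + 4)/(k^2 - 3*k - 40)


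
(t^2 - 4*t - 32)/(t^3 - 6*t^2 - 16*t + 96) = (t - 8)/(t^2 - 10*t + 24)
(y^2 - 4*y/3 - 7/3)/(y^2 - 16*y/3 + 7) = (y + 1)/(y - 3)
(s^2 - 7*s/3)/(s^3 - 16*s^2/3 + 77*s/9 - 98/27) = 9*s/(9*s^2 - 27*s + 14)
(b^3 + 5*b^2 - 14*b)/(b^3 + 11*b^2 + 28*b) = (b - 2)/(b + 4)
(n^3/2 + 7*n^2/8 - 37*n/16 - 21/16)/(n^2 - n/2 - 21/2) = (8*n^2 - 10*n - 7)/(8*(2*n - 7))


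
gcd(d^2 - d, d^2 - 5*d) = d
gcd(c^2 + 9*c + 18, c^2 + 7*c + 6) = c + 6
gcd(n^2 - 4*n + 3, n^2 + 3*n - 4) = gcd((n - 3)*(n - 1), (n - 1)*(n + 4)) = n - 1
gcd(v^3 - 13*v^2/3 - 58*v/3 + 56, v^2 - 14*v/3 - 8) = v - 6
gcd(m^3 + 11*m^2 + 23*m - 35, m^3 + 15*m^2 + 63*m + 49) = m + 7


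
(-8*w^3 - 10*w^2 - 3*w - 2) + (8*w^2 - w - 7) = -8*w^3 - 2*w^2 - 4*w - 9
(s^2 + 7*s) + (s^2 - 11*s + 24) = 2*s^2 - 4*s + 24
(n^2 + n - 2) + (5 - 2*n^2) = -n^2 + n + 3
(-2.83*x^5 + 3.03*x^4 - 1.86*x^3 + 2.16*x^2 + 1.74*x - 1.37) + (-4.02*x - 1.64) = -2.83*x^5 + 3.03*x^4 - 1.86*x^3 + 2.16*x^2 - 2.28*x - 3.01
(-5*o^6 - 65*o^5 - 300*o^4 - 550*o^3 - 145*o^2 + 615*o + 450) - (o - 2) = -5*o^6 - 65*o^5 - 300*o^4 - 550*o^3 - 145*o^2 + 614*o + 452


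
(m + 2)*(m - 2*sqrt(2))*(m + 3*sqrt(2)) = m^3 + sqrt(2)*m^2 + 2*m^2 - 12*m + 2*sqrt(2)*m - 24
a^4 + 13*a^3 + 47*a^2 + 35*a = a*(a + 1)*(a + 5)*(a + 7)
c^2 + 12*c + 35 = (c + 5)*(c + 7)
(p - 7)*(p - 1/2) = p^2 - 15*p/2 + 7/2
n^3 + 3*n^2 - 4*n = n*(n - 1)*(n + 4)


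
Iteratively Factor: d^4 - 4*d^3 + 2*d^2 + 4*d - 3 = (d - 1)*(d^3 - 3*d^2 - d + 3) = (d - 3)*(d - 1)*(d^2 - 1) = (d - 3)*(d - 1)*(d + 1)*(d - 1)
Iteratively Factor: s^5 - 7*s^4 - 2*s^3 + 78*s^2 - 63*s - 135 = (s + 1)*(s^4 - 8*s^3 + 6*s^2 + 72*s - 135) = (s - 5)*(s + 1)*(s^3 - 3*s^2 - 9*s + 27) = (s - 5)*(s + 1)*(s + 3)*(s^2 - 6*s + 9) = (s - 5)*(s - 3)*(s + 1)*(s + 3)*(s - 3)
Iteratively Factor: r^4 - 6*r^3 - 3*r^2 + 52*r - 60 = (r - 2)*(r^3 - 4*r^2 - 11*r + 30) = (r - 2)*(r + 3)*(r^2 - 7*r + 10) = (r - 2)^2*(r + 3)*(r - 5)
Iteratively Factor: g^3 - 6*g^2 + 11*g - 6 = (g - 3)*(g^2 - 3*g + 2) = (g - 3)*(g - 1)*(g - 2)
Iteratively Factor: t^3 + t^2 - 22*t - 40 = (t + 2)*(t^2 - t - 20) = (t - 5)*(t + 2)*(t + 4)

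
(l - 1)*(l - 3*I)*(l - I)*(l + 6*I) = l^4 - l^3 + 2*I*l^3 + 21*l^2 - 2*I*l^2 - 21*l - 18*I*l + 18*I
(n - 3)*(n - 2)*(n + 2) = n^3 - 3*n^2 - 4*n + 12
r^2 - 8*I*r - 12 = (r - 6*I)*(r - 2*I)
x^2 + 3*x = x*(x + 3)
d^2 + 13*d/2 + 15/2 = (d + 3/2)*(d + 5)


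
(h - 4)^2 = h^2 - 8*h + 16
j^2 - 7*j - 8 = (j - 8)*(j + 1)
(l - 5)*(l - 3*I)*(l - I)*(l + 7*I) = l^4 - 5*l^3 + 3*I*l^3 + 25*l^2 - 15*I*l^2 - 125*l - 21*I*l + 105*I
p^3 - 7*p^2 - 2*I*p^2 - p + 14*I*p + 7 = (p - 7)*(p - I)^2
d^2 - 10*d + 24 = (d - 6)*(d - 4)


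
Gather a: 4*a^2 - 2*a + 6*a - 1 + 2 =4*a^2 + 4*a + 1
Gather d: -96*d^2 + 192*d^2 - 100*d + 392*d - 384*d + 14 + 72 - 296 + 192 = 96*d^2 - 92*d - 18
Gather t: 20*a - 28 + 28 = 20*a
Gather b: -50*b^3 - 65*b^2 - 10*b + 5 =-50*b^3 - 65*b^2 - 10*b + 5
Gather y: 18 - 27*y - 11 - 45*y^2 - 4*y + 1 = -45*y^2 - 31*y + 8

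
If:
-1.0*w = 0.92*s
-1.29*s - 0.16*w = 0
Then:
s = 0.00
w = 0.00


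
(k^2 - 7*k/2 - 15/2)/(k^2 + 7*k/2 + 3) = (k - 5)/(k + 2)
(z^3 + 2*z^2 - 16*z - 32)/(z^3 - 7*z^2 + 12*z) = (z^2 + 6*z + 8)/(z*(z - 3))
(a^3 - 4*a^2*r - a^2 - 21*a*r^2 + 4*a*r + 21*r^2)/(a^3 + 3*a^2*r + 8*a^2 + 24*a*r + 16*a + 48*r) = (a^2 - 7*a*r - a + 7*r)/(a^2 + 8*a + 16)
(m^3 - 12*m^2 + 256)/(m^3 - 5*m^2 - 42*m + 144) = (m^2 - 4*m - 32)/(m^2 + 3*m - 18)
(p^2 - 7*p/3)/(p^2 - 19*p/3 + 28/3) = p/(p - 4)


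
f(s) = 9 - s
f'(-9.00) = -1.00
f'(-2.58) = -1.00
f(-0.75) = 9.75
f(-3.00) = 12.00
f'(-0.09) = -1.00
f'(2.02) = -1.00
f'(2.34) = -1.00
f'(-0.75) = -1.00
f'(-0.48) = -1.00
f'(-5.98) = -1.00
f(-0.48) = 9.48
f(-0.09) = 9.09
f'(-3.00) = -1.00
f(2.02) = 6.98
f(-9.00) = 18.00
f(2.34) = 6.66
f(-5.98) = 14.98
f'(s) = -1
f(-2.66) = 11.66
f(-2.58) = 11.58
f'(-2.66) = -1.00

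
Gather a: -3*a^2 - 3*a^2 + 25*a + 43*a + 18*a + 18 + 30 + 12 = -6*a^2 + 86*a + 60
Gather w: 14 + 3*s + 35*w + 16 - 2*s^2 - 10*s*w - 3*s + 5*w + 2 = -2*s^2 + w*(40 - 10*s) + 32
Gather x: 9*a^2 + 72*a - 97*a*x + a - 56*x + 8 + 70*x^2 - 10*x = 9*a^2 + 73*a + 70*x^2 + x*(-97*a - 66) + 8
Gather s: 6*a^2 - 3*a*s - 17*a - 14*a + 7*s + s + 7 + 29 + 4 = 6*a^2 - 31*a + s*(8 - 3*a) + 40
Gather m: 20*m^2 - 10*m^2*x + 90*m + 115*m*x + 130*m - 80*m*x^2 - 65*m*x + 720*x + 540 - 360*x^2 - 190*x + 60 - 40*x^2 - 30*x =m^2*(20 - 10*x) + m*(-80*x^2 + 50*x + 220) - 400*x^2 + 500*x + 600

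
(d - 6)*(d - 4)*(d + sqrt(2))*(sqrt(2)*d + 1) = sqrt(2)*d^4 - 10*sqrt(2)*d^3 + 3*d^3 - 30*d^2 + 25*sqrt(2)*d^2 - 10*sqrt(2)*d + 72*d + 24*sqrt(2)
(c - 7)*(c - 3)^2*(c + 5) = c^4 - 8*c^3 - 14*c^2 + 192*c - 315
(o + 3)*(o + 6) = o^2 + 9*o + 18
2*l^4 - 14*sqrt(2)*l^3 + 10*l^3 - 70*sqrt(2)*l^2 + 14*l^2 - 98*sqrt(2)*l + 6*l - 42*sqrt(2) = (l + 3)*(l - 7*sqrt(2))*(sqrt(2)*l + sqrt(2))^2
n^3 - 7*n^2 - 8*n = n*(n - 8)*(n + 1)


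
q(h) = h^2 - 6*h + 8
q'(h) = 2*h - 6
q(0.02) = 7.88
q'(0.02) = -5.96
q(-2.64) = 30.81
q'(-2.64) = -11.28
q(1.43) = 1.46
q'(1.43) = -3.14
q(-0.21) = 9.30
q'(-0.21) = -6.42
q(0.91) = 3.37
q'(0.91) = -4.18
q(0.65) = 4.52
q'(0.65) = -4.70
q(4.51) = 1.28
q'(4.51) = 3.02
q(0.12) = 7.29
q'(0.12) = -5.76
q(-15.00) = 323.00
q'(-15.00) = -36.00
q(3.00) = -1.00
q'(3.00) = 0.00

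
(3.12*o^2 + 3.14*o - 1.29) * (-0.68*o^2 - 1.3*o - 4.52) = -2.1216*o^4 - 6.1912*o^3 - 17.3072*o^2 - 12.5158*o + 5.8308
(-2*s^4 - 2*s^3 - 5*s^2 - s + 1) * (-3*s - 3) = 6*s^5 + 12*s^4 + 21*s^3 + 18*s^2 - 3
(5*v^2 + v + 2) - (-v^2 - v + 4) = 6*v^2 + 2*v - 2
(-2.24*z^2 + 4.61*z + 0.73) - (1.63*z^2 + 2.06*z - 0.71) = -3.87*z^2 + 2.55*z + 1.44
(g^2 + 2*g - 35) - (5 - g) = g^2 + 3*g - 40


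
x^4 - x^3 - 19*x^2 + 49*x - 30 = (x - 3)*(x - 2)*(x - 1)*(x + 5)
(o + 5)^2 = o^2 + 10*o + 25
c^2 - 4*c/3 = c*(c - 4/3)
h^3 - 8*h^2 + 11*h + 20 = (h - 5)*(h - 4)*(h + 1)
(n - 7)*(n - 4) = n^2 - 11*n + 28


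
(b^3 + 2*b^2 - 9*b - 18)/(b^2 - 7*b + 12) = (b^2 + 5*b + 6)/(b - 4)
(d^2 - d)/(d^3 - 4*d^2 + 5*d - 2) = d/(d^2 - 3*d + 2)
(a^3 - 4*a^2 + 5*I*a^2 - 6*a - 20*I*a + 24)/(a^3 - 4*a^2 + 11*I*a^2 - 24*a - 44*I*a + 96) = (a + 2*I)/(a + 8*I)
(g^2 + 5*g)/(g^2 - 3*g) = (g + 5)/(g - 3)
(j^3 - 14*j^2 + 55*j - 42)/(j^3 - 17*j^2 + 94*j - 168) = (j - 1)/(j - 4)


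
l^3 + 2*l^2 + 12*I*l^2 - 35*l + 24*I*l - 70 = (l + 2)*(l + 5*I)*(l + 7*I)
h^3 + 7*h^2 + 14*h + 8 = (h + 1)*(h + 2)*(h + 4)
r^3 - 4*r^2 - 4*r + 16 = (r - 4)*(r - 2)*(r + 2)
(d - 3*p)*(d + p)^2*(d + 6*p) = d^4 + 5*d^3*p - 11*d^2*p^2 - 33*d*p^3 - 18*p^4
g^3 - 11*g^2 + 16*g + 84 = (g - 7)*(g - 6)*(g + 2)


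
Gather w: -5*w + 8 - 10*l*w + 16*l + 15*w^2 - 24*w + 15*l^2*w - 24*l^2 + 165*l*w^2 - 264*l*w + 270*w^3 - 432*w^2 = -24*l^2 + 16*l + 270*w^3 + w^2*(165*l - 417) + w*(15*l^2 - 274*l - 29) + 8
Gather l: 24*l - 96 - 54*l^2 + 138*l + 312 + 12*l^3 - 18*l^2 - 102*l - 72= 12*l^3 - 72*l^2 + 60*l + 144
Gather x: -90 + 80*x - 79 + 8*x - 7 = 88*x - 176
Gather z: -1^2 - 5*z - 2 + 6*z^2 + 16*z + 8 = 6*z^2 + 11*z + 5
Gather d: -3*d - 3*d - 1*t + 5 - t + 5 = -6*d - 2*t + 10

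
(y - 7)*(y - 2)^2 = y^3 - 11*y^2 + 32*y - 28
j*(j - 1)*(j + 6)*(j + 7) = j^4 + 12*j^3 + 29*j^2 - 42*j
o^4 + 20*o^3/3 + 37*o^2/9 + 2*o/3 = o*(o + 1/3)^2*(o + 6)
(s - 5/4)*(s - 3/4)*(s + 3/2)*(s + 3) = s^4 + 5*s^3/2 - 57*s^2/16 - 153*s/32 + 135/32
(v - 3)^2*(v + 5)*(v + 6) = v^4 + 5*v^3 - 27*v^2 - 81*v + 270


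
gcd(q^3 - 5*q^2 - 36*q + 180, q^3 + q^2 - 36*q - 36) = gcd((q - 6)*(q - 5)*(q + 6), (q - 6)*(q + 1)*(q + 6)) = q^2 - 36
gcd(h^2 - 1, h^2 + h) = h + 1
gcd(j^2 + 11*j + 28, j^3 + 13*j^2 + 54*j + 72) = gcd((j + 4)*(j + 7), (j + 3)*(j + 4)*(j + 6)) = j + 4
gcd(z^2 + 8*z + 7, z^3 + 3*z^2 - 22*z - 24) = z + 1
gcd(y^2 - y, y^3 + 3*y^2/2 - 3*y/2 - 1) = y - 1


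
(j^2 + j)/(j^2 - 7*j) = (j + 1)/(j - 7)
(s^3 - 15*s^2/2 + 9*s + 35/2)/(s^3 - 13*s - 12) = (s^2 - 17*s/2 + 35/2)/(s^2 - s - 12)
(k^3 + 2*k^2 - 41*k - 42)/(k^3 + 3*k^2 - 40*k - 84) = (k + 1)/(k + 2)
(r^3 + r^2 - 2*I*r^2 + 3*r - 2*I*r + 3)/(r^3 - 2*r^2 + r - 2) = (r^2 + r*(1 - 3*I) - 3*I)/(r^2 - r*(2 + I) + 2*I)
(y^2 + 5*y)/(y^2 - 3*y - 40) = y/(y - 8)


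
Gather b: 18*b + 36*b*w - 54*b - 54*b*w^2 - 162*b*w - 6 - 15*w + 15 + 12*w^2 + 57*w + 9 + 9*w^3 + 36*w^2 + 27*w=b*(-54*w^2 - 126*w - 36) + 9*w^3 + 48*w^2 + 69*w + 18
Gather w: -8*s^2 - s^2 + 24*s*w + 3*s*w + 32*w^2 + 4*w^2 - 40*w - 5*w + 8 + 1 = -9*s^2 + 36*w^2 + w*(27*s - 45) + 9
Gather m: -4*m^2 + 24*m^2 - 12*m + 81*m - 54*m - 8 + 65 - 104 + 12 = 20*m^2 + 15*m - 35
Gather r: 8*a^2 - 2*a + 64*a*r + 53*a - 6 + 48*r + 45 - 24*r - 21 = 8*a^2 + 51*a + r*(64*a + 24) + 18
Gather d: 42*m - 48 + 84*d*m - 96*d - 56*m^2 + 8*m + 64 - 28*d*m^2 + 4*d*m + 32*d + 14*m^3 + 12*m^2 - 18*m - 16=d*(-28*m^2 + 88*m - 64) + 14*m^3 - 44*m^2 + 32*m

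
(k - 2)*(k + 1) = k^2 - k - 2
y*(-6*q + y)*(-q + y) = 6*q^2*y - 7*q*y^2 + y^3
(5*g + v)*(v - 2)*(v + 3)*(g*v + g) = 5*g^2*v^3 + 10*g^2*v^2 - 25*g^2*v - 30*g^2 + g*v^4 + 2*g*v^3 - 5*g*v^2 - 6*g*v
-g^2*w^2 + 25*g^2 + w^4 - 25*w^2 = (-g + w)*(g + w)*(w - 5)*(w + 5)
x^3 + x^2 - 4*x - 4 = (x - 2)*(x + 1)*(x + 2)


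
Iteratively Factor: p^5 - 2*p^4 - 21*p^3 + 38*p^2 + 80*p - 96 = (p - 4)*(p^4 + 2*p^3 - 13*p^2 - 14*p + 24) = (p - 4)*(p + 4)*(p^3 - 2*p^2 - 5*p + 6) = (p - 4)*(p - 3)*(p + 4)*(p^2 + p - 2) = (p - 4)*(p - 3)*(p + 2)*(p + 4)*(p - 1)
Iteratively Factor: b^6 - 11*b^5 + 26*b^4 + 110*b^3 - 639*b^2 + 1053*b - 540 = (b - 3)*(b^5 - 8*b^4 + 2*b^3 + 116*b^2 - 291*b + 180) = (b - 5)*(b - 3)*(b^4 - 3*b^3 - 13*b^2 + 51*b - 36) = (b - 5)*(b - 3)^2*(b^3 - 13*b + 12) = (b - 5)*(b - 3)^2*(b + 4)*(b^2 - 4*b + 3) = (b - 5)*(b - 3)^3*(b + 4)*(b - 1)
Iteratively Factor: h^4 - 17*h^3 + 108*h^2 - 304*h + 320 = (h - 5)*(h^3 - 12*h^2 + 48*h - 64) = (h - 5)*(h - 4)*(h^2 - 8*h + 16) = (h - 5)*(h - 4)^2*(h - 4)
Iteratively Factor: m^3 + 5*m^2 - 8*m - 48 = (m + 4)*(m^2 + m - 12) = (m - 3)*(m + 4)*(m + 4)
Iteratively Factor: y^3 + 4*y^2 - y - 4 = (y + 1)*(y^2 + 3*y - 4) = (y - 1)*(y + 1)*(y + 4)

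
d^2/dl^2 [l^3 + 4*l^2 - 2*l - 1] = 6*l + 8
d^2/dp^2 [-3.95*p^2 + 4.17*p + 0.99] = -7.90000000000000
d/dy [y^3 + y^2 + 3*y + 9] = 3*y^2 + 2*y + 3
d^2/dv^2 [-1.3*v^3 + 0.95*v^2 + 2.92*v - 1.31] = 1.9 - 7.8*v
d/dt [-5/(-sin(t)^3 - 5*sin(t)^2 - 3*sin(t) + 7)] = -5*(3*sin(t)^2 + 10*sin(t) + 3)*cos(t)/(sin(t)^3 + 5*sin(t)^2 + 3*sin(t) - 7)^2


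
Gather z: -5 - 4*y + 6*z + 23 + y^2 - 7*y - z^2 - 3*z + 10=y^2 - 11*y - z^2 + 3*z + 28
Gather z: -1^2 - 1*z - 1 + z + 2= 0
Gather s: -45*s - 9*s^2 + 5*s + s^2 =-8*s^2 - 40*s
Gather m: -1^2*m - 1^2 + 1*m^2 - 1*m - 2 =m^2 - 2*m - 3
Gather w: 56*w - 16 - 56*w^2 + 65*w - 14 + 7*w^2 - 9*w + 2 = -49*w^2 + 112*w - 28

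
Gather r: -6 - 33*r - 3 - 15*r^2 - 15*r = -15*r^2 - 48*r - 9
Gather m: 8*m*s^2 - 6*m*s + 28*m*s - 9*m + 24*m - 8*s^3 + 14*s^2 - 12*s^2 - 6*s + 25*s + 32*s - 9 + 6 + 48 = m*(8*s^2 + 22*s + 15) - 8*s^3 + 2*s^2 + 51*s + 45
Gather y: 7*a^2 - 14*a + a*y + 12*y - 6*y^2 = 7*a^2 - 14*a - 6*y^2 + y*(a + 12)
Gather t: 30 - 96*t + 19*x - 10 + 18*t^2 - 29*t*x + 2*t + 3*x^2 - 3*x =18*t^2 + t*(-29*x - 94) + 3*x^2 + 16*x + 20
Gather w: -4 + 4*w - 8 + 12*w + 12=16*w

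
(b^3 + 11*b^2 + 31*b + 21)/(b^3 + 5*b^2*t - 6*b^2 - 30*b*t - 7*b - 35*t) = (b^2 + 10*b + 21)/(b^2 + 5*b*t - 7*b - 35*t)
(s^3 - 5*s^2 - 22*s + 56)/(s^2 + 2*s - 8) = s - 7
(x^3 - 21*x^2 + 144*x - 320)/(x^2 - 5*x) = x - 16 + 64/x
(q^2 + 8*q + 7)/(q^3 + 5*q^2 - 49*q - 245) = (q + 1)/(q^2 - 2*q - 35)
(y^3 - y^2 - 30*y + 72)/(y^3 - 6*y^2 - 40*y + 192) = (y - 3)/(y - 8)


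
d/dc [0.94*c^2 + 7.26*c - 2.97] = 1.88*c + 7.26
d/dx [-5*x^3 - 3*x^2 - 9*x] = -15*x^2 - 6*x - 9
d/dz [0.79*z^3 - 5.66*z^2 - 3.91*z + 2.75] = 2.37*z^2 - 11.32*z - 3.91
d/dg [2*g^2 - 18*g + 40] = 4*g - 18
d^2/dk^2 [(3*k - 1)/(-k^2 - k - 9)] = 2*(-(2*k + 1)^2*(3*k - 1) + (9*k + 2)*(k^2 + k + 9))/(k^2 + k + 9)^3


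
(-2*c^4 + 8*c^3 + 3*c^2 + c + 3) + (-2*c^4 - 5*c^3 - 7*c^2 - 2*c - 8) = -4*c^4 + 3*c^3 - 4*c^2 - c - 5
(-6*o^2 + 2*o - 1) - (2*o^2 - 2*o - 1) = -8*o^2 + 4*o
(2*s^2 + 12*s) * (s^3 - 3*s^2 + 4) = 2*s^5 + 6*s^4 - 36*s^3 + 8*s^2 + 48*s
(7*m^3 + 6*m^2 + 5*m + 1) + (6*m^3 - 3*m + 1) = 13*m^3 + 6*m^2 + 2*m + 2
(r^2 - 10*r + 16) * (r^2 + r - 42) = r^4 - 9*r^3 - 36*r^2 + 436*r - 672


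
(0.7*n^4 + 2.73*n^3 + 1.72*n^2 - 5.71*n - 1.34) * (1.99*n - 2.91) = 1.393*n^5 + 3.3957*n^4 - 4.5215*n^3 - 16.3681*n^2 + 13.9495*n + 3.8994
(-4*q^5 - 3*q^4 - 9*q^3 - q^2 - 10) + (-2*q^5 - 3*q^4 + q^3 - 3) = -6*q^5 - 6*q^4 - 8*q^3 - q^2 - 13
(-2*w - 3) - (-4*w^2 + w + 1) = 4*w^2 - 3*w - 4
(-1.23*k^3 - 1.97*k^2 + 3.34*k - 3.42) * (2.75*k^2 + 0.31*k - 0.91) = -3.3825*k^5 - 5.7988*k^4 + 9.6936*k^3 - 6.5769*k^2 - 4.0996*k + 3.1122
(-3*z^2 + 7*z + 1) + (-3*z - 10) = -3*z^2 + 4*z - 9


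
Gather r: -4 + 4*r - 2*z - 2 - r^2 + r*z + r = -r^2 + r*(z + 5) - 2*z - 6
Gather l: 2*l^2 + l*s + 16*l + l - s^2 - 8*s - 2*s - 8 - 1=2*l^2 + l*(s + 17) - s^2 - 10*s - 9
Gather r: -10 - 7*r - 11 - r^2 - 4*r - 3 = -r^2 - 11*r - 24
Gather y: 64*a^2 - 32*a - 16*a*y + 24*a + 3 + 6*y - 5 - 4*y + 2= 64*a^2 - 8*a + y*(2 - 16*a)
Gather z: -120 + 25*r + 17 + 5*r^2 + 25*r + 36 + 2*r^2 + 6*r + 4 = 7*r^2 + 56*r - 63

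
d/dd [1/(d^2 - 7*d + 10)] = (7 - 2*d)/(d^2 - 7*d + 10)^2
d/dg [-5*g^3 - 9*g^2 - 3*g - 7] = -15*g^2 - 18*g - 3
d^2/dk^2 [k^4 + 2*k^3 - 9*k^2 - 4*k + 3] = 12*k^2 + 12*k - 18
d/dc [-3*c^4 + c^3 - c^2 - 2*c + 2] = -12*c^3 + 3*c^2 - 2*c - 2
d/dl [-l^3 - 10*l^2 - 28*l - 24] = -3*l^2 - 20*l - 28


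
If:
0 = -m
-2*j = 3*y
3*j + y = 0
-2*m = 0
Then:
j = 0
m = 0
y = 0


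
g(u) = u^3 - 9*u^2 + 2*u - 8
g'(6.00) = 2.00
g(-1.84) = -48.38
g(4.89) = -96.50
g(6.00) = -104.00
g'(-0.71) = 16.29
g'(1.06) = -13.71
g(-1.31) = -28.31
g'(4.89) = -14.28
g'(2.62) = -24.57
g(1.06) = -14.80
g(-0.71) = -14.31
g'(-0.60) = 13.88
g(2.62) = -46.55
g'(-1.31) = 30.73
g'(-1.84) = 45.28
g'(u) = 3*u^2 - 18*u + 2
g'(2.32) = -23.61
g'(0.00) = 2.00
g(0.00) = -8.00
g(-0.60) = -12.66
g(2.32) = -39.31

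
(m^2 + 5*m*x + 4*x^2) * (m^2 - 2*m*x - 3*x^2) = m^4 + 3*m^3*x - 9*m^2*x^2 - 23*m*x^3 - 12*x^4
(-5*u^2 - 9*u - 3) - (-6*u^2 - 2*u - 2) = u^2 - 7*u - 1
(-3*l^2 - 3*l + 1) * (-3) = 9*l^2 + 9*l - 3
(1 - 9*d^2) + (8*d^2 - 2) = -d^2 - 1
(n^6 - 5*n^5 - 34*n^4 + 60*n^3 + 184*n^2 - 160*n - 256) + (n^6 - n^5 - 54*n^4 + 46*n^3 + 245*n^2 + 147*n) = 2*n^6 - 6*n^5 - 88*n^4 + 106*n^3 + 429*n^2 - 13*n - 256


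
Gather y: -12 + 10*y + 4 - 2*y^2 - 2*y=-2*y^2 + 8*y - 8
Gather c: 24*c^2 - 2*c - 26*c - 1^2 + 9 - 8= 24*c^2 - 28*c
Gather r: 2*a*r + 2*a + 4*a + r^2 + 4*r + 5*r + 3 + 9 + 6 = 6*a + r^2 + r*(2*a + 9) + 18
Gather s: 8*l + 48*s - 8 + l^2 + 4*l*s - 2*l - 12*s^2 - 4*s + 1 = l^2 + 6*l - 12*s^2 + s*(4*l + 44) - 7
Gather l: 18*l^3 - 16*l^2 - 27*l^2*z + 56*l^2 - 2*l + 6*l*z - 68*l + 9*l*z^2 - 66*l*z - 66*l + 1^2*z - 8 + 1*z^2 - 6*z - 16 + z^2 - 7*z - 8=18*l^3 + l^2*(40 - 27*z) + l*(9*z^2 - 60*z - 136) + 2*z^2 - 12*z - 32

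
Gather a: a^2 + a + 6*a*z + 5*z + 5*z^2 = a^2 + a*(6*z + 1) + 5*z^2 + 5*z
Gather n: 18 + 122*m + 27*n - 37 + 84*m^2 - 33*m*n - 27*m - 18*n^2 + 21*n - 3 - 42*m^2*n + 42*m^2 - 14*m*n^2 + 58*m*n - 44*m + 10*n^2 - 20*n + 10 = 126*m^2 + 51*m + n^2*(-14*m - 8) + n*(-42*m^2 + 25*m + 28) - 12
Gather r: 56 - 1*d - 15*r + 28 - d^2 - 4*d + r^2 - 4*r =-d^2 - 5*d + r^2 - 19*r + 84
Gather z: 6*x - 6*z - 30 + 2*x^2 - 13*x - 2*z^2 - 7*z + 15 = 2*x^2 - 7*x - 2*z^2 - 13*z - 15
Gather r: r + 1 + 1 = r + 2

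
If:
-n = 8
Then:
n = -8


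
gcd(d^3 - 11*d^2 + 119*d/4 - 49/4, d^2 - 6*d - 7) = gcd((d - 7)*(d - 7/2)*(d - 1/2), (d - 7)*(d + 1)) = d - 7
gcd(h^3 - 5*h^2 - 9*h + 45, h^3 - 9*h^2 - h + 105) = h^2 - 2*h - 15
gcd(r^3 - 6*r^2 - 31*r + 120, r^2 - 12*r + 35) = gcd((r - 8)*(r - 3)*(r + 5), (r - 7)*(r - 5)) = 1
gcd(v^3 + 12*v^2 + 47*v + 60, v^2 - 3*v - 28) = v + 4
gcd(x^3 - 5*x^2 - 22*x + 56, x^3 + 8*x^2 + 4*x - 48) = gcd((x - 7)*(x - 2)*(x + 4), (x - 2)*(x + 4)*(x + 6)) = x^2 + 2*x - 8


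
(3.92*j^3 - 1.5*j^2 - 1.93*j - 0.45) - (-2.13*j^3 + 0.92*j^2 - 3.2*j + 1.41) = 6.05*j^3 - 2.42*j^2 + 1.27*j - 1.86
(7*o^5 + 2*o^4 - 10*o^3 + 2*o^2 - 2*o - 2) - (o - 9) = 7*o^5 + 2*o^4 - 10*o^3 + 2*o^2 - 3*o + 7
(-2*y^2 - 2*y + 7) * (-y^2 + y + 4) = 2*y^4 - 17*y^2 - y + 28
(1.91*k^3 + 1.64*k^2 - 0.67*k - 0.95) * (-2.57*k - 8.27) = -4.9087*k^4 - 20.0105*k^3 - 11.8409*k^2 + 7.9824*k + 7.8565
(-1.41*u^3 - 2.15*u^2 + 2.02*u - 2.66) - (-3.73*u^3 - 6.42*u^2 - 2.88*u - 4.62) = 2.32*u^3 + 4.27*u^2 + 4.9*u + 1.96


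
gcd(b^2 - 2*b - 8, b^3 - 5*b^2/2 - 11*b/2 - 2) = b - 4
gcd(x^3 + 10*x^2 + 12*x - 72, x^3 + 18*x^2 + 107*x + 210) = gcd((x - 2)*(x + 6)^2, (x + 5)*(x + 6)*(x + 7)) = x + 6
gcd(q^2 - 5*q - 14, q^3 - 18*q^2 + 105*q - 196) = q - 7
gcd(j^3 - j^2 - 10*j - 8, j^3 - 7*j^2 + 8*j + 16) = j^2 - 3*j - 4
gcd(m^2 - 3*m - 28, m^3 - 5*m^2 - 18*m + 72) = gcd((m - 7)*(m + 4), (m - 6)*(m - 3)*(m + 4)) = m + 4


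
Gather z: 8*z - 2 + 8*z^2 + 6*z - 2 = 8*z^2 + 14*z - 4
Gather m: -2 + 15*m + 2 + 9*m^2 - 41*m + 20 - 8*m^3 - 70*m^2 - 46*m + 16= -8*m^3 - 61*m^2 - 72*m + 36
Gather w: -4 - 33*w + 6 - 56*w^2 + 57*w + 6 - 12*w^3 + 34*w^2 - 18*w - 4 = -12*w^3 - 22*w^2 + 6*w + 4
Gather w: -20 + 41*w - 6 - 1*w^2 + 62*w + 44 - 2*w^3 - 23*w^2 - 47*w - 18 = -2*w^3 - 24*w^2 + 56*w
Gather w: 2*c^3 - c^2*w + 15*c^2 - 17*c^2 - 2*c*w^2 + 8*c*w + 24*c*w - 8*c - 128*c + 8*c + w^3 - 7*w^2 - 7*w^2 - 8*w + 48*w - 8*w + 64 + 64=2*c^3 - 2*c^2 - 128*c + w^3 + w^2*(-2*c - 14) + w*(-c^2 + 32*c + 32) + 128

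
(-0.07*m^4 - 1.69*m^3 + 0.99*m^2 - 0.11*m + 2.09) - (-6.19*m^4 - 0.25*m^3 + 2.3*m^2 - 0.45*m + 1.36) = 6.12*m^4 - 1.44*m^3 - 1.31*m^2 + 0.34*m + 0.73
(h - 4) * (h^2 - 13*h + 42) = h^3 - 17*h^2 + 94*h - 168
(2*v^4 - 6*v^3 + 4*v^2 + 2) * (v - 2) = 2*v^5 - 10*v^4 + 16*v^3 - 8*v^2 + 2*v - 4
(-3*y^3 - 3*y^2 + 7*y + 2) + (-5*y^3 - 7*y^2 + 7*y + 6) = -8*y^3 - 10*y^2 + 14*y + 8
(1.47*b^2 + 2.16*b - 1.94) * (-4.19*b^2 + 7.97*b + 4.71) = -6.1593*b^4 + 2.6655*b^3 + 32.2675*b^2 - 5.2882*b - 9.1374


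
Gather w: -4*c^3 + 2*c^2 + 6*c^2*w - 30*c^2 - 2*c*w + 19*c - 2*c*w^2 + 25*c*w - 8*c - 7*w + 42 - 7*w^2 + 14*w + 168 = -4*c^3 - 28*c^2 + 11*c + w^2*(-2*c - 7) + w*(6*c^2 + 23*c + 7) + 210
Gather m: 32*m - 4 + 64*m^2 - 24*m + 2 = 64*m^2 + 8*m - 2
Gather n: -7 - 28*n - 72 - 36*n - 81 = -64*n - 160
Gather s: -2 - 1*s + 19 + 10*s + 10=9*s + 27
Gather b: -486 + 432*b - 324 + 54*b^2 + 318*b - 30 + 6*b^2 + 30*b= 60*b^2 + 780*b - 840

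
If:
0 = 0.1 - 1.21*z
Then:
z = 0.08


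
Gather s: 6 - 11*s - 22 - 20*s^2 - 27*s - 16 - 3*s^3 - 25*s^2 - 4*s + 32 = -3*s^3 - 45*s^2 - 42*s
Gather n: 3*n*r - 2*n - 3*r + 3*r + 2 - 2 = n*(3*r - 2)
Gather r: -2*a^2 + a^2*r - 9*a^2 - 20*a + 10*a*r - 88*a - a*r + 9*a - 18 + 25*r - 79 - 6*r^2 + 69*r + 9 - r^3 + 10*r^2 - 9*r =-11*a^2 - 99*a - r^3 + 4*r^2 + r*(a^2 + 9*a + 85) - 88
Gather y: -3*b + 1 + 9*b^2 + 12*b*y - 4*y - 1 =9*b^2 - 3*b + y*(12*b - 4)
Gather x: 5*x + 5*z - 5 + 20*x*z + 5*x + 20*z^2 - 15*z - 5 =x*(20*z + 10) + 20*z^2 - 10*z - 10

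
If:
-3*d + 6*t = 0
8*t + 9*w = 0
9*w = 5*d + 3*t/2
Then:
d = 0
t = 0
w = 0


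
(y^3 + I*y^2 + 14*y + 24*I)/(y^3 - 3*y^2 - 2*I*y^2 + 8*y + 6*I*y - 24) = (y + 3*I)/(y - 3)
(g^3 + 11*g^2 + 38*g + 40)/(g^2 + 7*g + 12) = (g^2 + 7*g + 10)/(g + 3)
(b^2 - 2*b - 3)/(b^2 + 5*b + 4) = (b - 3)/(b + 4)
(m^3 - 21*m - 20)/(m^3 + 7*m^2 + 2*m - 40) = (m^2 - 4*m - 5)/(m^2 + 3*m - 10)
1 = 1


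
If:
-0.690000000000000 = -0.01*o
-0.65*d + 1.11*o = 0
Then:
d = 117.83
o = 69.00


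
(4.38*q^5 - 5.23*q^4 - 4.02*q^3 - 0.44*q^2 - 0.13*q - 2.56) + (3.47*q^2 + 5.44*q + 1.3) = 4.38*q^5 - 5.23*q^4 - 4.02*q^3 + 3.03*q^2 + 5.31*q - 1.26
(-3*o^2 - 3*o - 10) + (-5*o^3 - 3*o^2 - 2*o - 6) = -5*o^3 - 6*o^2 - 5*o - 16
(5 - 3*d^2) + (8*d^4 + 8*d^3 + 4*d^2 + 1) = 8*d^4 + 8*d^3 + d^2 + 6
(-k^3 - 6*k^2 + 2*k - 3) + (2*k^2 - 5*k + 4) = -k^3 - 4*k^2 - 3*k + 1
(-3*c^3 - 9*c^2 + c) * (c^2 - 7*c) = -3*c^5 + 12*c^4 + 64*c^3 - 7*c^2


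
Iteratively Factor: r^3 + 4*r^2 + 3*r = (r + 1)*(r^2 + 3*r) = r*(r + 1)*(r + 3)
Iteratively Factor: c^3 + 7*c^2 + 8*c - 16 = (c - 1)*(c^2 + 8*c + 16) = (c - 1)*(c + 4)*(c + 4)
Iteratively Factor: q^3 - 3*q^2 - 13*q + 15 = (q - 5)*(q^2 + 2*q - 3) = (q - 5)*(q + 3)*(q - 1)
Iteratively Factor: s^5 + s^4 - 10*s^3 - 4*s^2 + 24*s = (s - 2)*(s^4 + 3*s^3 - 4*s^2 - 12*s) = (s - 2)*(s + 3)*(s^3 - 4*s) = (s - 2)*(s + 2)*(s + 3)*(s^2 - 2*s) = (s - 2)^2*(s + 2)*(s + 3)*(s)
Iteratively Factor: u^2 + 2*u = (u + 2)*(u)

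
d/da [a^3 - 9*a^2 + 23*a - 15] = 3*a^2 - 18*a + 23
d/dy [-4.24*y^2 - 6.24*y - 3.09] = -8.48*y - 6.24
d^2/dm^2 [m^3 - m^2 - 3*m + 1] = 6*m - 2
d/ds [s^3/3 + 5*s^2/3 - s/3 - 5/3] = s^2 + 10*s/3 - 1/3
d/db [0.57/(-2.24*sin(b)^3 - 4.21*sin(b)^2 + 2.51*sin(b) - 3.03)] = (3.8304*sin(b)^2 + 4.7994*sin(b) - 1.4307)*cos(b)/(2.24*sin(b)^3 + 4.21*sin(b)^2 - 2.51*sin(b) + 3.03)^2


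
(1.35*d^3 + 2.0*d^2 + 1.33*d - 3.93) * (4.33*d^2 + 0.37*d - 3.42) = 5.8455*d^5 + 9.1595*d^4 + 1.8819*d^3 - 23.3648*d^2 - 6.0027*d + 13.4406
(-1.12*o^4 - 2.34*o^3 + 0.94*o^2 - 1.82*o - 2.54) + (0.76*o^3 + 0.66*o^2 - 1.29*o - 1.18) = -1.12*o^4 - 1.58*o^3 + 1.6*o^2 - 3.11*o - 3.72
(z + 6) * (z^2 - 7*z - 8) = z^3 - z^2 - 50*z - 48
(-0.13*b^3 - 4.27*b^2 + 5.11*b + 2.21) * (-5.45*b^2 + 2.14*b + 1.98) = 0.7085*b^5 + 22.9933*b^4 - 37.2447*b^3 - 9.5637*b^2 + 14.8472*b + 4.3758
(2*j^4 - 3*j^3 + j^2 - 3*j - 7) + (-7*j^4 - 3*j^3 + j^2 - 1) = -5*j^4 - 6*j^3 + 2*j^2 - 3*j - 8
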